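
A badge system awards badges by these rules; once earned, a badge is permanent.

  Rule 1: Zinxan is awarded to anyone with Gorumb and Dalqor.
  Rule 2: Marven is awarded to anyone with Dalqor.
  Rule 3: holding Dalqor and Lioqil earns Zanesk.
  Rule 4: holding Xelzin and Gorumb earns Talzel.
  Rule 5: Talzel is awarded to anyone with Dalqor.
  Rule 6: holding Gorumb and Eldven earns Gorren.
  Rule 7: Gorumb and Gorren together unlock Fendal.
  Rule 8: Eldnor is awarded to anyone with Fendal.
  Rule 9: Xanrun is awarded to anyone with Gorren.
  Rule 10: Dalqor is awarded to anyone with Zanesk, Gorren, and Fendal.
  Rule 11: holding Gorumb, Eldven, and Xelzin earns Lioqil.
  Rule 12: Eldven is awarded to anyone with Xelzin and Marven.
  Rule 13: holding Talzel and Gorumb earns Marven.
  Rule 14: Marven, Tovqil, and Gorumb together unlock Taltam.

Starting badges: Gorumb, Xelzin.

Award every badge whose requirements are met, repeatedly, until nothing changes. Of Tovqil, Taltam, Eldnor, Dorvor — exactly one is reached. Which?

Eldnor

With Xelzin and Gorumb, Talzel is earned (Rule 4).
With Talzel and Gorumb, Marven is earned (Rule 13).
With Xelzin and Marven, Eldven is earned (Rule 12).
With Gorumb and Eldven, Gorren is earned (Rule 6).
With Gorumb and Gorren, Fendal is earned (Rule 7).
With Fendal, Eldnor is earned (Rule 8).
Taltam would need Marven, Tovqil, and Gorumb (Rule 14), but Tovqil is never earned. No rule produces Tovqil, and it is not given. No rule produces Dorvor, and it is not given.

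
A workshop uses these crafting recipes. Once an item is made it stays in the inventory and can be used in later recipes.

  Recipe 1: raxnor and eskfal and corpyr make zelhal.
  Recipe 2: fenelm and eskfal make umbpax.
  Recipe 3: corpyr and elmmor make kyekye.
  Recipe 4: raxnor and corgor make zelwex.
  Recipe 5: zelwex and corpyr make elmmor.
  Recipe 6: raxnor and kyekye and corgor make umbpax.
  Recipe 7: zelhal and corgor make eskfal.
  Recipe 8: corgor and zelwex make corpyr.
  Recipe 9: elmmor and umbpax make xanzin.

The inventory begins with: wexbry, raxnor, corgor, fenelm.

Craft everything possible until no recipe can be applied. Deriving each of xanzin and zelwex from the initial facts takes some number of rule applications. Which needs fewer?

zelwex

zelwex: raxnor and corgor → zelwex (Recipe 4). [1 rule application]
xanzin: raxnor and corgor → zelwex (Recipe 4). corgor and zelwex → corpyr (Recipe 8). zelwex and corpyr → elmmor (Recipe 5). corpyr and elmmor → kyekye (Recipe 3). raxnor and kyekye and corgor → umbpax (Recipe 6). Using Recipe 9, elmmor and umbpax make xanzin. [6 rule applications]
zelwex needs fewer.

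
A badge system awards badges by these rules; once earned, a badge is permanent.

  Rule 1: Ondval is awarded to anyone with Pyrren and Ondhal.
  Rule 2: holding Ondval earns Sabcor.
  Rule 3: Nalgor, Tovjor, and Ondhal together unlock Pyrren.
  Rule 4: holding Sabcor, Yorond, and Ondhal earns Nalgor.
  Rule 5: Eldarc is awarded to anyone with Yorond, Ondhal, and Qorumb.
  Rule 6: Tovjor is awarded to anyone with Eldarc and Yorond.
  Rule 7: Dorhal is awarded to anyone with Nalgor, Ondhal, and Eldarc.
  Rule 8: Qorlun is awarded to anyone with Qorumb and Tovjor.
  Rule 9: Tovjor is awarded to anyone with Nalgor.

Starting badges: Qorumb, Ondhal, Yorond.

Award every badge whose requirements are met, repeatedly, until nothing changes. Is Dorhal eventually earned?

No

Dorhal would need Nalgor, Ondhal, and Eldarc (Rule 7), but Nalgor is never earned.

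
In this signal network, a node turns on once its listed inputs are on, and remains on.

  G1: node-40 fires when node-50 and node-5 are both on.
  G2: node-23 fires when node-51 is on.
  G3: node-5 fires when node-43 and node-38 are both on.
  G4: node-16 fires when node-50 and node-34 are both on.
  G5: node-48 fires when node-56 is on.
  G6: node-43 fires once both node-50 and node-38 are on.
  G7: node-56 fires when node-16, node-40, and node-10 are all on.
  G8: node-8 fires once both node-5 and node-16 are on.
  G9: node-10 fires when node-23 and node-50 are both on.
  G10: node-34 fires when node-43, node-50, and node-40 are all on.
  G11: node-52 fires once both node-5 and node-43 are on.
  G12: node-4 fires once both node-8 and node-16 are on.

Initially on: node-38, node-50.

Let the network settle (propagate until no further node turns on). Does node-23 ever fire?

node-23 would need node-51 (G2), but node-51 never turns on.

No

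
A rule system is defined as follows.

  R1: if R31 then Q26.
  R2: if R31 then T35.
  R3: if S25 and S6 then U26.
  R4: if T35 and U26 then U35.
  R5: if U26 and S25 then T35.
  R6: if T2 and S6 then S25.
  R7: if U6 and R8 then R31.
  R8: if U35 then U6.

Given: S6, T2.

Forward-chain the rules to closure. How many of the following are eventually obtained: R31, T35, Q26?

T2 and S6 hold, so S25 follows (R6).
From S25 and S6, R3 gives U26.
U26 and S25 hold, so T35 follows (R5).
R31 would need U6 and R8 (R7), but R8 is never established.
T35: reached.
Q26 would need R31 (R1), but R31 is never established.
Reached: T35 — 1 of the 3.

1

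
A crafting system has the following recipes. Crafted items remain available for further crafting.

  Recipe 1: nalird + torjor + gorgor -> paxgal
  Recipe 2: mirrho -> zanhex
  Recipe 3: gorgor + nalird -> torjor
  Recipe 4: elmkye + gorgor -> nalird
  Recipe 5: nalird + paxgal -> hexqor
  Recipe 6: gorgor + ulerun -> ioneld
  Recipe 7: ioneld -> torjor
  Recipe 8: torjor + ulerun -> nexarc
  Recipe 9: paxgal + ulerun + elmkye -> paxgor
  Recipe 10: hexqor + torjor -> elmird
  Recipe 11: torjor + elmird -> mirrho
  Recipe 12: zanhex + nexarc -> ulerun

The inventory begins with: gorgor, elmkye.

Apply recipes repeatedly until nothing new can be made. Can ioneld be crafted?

No

ioneld would need gorgor and ulerun (Recipe 6), but ulerun is never obtained.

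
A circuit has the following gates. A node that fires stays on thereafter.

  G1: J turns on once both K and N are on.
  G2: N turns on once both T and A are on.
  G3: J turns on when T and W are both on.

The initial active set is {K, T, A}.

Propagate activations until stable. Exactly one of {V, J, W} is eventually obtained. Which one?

T and A are on, so N turns on (G2).
K and N are on, so J turns on (G1).
No rule produces V, and it is not given. No rule produces W, and it is not given.

J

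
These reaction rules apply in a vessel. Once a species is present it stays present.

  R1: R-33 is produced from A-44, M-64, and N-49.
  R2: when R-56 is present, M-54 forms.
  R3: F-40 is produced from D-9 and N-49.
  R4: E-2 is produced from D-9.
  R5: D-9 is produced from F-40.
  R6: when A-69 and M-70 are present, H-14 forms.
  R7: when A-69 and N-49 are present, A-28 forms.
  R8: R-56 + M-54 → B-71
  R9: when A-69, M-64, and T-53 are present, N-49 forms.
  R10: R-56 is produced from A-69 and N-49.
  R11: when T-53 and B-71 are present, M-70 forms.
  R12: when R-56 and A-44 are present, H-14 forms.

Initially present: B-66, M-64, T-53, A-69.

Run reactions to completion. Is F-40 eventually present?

F-40 would need D-9 and N-49 (R3), but D-9 never forms.

No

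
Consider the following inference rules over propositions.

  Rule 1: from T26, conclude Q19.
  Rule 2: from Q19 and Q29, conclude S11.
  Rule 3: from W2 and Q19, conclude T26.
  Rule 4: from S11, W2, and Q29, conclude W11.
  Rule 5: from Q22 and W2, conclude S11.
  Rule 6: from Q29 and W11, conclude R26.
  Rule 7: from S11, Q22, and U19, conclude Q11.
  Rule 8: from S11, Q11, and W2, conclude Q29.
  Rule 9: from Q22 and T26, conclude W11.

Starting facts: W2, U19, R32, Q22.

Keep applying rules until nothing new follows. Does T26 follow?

No

T26 would need W2 and Q19 (Rule 3), but Q19 is never established.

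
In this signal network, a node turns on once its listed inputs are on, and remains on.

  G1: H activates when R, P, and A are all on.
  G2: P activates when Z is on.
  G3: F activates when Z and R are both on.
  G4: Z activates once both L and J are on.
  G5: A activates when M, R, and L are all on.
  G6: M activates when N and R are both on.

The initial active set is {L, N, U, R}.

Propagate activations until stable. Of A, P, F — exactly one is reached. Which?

N and R are on, so M activates (G6).
G5: M, R, and L on → A on.
P would need Z (G2), but Z never turns on. F would need Z and R (G3), but Z never turns on.

A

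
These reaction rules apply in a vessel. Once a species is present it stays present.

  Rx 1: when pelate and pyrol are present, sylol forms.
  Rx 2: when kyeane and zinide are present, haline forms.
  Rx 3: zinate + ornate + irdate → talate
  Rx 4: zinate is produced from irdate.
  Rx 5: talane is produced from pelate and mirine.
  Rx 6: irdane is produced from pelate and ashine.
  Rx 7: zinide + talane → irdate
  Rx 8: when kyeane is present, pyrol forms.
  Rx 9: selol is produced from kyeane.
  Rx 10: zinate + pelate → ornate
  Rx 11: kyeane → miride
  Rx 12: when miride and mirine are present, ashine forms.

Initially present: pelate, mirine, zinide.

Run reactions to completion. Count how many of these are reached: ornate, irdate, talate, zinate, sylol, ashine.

4

pelate and mirine present → talane forms (Rx 5).
zinide and talane present → irdate forms (Rx 7).
irdate present → zinate forms (Rx 4).
zinate and pelate present → ornate forms (Rx 10).
zinate, ornate, and irdate present → talate forms (Rx 3).
ornate: reached.
irdate: reached.
talate: reached.
zinate: reached.
sylol would need pelate and pyrol (Rx 1), but pyrol never forms.
ashine would need miride and mirine (Rx 12), but miride never forms.
Reached: ornate, irdate, talate, and zinate — 4 of the 6.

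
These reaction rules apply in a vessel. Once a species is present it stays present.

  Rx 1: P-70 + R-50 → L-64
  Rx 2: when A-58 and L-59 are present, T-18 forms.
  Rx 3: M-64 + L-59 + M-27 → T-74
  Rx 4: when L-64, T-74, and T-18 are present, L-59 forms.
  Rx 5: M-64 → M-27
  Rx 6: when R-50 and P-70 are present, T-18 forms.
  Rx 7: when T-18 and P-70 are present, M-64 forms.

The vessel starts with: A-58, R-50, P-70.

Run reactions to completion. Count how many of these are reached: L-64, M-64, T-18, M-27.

4

P-70 and R-50 present → L-64 forms (Rx 1).
R-50 and P-70 present → T-18 forms (Rx 6).
T-18 and P-70 present → M-64 forms (Rx 7).
M-64 present → M-27 forms (Rx 5).
L-64: reached.
M-64: reached.
T-18: reached.
M-27: reached.
All 4 are reached.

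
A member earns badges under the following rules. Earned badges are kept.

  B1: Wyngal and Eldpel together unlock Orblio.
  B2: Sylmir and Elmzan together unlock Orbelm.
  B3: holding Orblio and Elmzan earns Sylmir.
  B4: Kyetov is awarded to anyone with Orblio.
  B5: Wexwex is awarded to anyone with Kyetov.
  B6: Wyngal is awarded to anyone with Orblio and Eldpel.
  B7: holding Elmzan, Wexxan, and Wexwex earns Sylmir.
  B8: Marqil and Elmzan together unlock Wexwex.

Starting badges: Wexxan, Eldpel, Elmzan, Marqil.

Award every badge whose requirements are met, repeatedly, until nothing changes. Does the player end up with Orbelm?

Yes

With Marqil and Elmzan, Wexwex is earned (B8).
With Elmzan, Wexxan, and Wexwex, Sylmir is earned (B7).
With Sylmir and Elmzan, Orbelm is earned (B2).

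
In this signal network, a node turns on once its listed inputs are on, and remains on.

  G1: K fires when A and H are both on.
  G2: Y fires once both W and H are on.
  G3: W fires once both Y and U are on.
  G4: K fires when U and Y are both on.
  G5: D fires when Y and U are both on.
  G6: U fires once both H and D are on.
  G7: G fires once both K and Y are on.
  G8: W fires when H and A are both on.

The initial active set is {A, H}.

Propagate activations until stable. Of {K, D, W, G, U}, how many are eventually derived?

H and A are on, so W fires (G8).
A and H are on, so K fires (G1).
G2: W and H on → Y on.
G7: K and Y on → G on.
K: reached.
D would need Y and U (G5), but U never turns on.
W: reached.
G: reached.
U would need H and D (G6), but D never turns on.
Reached: K, W, and G — 3 of the 5.

3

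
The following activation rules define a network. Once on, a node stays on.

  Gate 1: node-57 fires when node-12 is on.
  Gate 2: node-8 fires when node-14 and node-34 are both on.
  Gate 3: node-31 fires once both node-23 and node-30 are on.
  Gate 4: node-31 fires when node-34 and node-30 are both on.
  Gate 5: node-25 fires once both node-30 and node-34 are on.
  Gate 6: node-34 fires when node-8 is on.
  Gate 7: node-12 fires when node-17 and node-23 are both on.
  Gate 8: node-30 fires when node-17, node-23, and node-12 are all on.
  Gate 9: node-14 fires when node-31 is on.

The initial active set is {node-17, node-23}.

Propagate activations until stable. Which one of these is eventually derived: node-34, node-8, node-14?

Gate 7: node-17 and node-23 on → node-12 on.
Gate 8: node-17, node-23, and node-12 on → node-30 on.
Gate 3: node-23 and node-30 on → node-31 on.
Gate 9: node-31 on → node-14 on.
node-34 would need node-8 (Gate 6), but node-8 never turns on. node-8 would need node-14 and node-34 (Gate 2), but node-34 never turns on.

node-14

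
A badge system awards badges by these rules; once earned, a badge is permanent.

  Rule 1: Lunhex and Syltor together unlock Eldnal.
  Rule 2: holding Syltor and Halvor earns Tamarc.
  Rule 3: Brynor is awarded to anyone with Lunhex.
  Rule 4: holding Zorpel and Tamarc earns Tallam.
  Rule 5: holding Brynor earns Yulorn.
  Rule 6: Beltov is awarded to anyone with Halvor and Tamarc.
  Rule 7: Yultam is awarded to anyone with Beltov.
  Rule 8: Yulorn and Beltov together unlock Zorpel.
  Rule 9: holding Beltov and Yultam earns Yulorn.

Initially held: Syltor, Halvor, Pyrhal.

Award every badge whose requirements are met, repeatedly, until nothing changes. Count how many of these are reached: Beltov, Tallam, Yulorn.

3

With Syltor and Halvor, Tamarc is earned (Rule 2).
With Halvor and Tamarc, Beltov is earned (Rule 6).
With Beltov, Yultam is earned (Rule 7).
With Beltov and Yultam, Yulorn is earned (Rule 9).
With Yulorn and Beltov, Zorpel is earned (Rule 8).
With Zorpel and Tamarc, Tallam is earned (Rule 4).
Beltov: reached.
Tallam: reached.
Yulorn: reached.
All 3 are reached.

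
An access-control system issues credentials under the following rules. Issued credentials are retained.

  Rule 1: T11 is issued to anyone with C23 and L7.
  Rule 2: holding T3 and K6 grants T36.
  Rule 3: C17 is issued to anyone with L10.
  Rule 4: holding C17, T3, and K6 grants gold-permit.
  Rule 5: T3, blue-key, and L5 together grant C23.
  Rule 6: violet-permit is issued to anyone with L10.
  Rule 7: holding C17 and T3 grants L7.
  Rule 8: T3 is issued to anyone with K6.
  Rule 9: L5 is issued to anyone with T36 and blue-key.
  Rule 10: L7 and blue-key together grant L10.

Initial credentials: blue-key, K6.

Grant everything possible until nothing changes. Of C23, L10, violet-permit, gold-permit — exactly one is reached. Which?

Holding K6 grants T3 (Rule 8).
Holding T3 and K6 grants T36 (Rule 2).
Holding T36 and blue-key grants L5 (Rule 9).
Holding T3, blue-key, and L5 grants C23 (Rule 5).
violet-permit would need L10 (Rule 6), but L10 is never granted. L10 would need L7 and blue-key (Rule 10), but L7 is never granted. gold-permit would need C17, T3, and K6 (Rule 4), but C17 is never granted.

C23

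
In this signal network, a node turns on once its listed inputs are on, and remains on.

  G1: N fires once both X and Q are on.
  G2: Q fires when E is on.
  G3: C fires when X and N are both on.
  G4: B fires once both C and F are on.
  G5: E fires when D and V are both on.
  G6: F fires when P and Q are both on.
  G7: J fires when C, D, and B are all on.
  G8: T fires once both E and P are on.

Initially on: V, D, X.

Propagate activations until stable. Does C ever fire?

G5: D and V on → E on.
G2: E on → Q on.
G1: X and Q on → N on.
G3: X and N on → C on.

Yes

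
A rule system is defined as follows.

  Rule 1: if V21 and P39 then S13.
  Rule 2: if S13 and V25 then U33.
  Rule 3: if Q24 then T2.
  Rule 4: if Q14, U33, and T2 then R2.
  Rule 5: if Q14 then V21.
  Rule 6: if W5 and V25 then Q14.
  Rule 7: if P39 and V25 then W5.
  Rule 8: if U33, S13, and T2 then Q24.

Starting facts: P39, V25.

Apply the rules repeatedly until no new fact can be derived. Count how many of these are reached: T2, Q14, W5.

P39 and V25 hold, so W5 follows (Rule 7).
W5 and V25 hold, so Q14 follows (Rule 6).
T2 would need Q24 (Rule 3), but Q24 is never established.
Q14: reached.
W5: reached.
Reached: Q14 and W5 — 2 of the 3.

2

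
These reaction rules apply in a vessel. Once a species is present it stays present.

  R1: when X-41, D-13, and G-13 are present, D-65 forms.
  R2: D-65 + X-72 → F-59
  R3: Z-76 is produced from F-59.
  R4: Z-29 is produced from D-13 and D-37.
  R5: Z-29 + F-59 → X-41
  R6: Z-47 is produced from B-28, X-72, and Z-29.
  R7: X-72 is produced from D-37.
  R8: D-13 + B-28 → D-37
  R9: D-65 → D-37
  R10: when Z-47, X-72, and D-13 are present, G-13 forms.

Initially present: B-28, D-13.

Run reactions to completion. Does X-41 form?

No

X-41 would need Z-29 and F-59 (R5), but F-59 never forms.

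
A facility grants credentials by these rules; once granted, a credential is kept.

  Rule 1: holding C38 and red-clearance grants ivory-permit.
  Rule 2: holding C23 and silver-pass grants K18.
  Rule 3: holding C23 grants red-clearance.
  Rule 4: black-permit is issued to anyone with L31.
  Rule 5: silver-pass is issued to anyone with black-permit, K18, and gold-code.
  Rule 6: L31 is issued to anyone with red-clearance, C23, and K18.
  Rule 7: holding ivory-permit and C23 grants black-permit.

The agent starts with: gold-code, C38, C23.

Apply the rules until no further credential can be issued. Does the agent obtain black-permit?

Holding C23 grants red-clearance (Rule 3).
Holding C38 and red-clearance grants ivory-permit (Rule 1).
Holding ivory-permit and C23 grants black-permit (Rule 7).

Yes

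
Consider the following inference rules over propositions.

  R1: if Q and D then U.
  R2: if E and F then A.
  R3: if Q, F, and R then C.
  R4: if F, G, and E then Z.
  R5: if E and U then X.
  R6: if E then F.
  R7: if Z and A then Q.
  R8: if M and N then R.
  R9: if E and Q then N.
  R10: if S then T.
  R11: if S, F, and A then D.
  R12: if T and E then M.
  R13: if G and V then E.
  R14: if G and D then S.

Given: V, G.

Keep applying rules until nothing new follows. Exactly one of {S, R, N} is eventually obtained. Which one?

N

From G and V, R13 gives E.
From E, R6 gives F.
From F, G, and E, R4 gives Z.
From E and F, R2 gives A.
From Z and A, R7 gives Q.
E and Q hold, so N follows (R9).
R would need M and N (R8), but M is never established. S would need G and D (R14), but D is never established.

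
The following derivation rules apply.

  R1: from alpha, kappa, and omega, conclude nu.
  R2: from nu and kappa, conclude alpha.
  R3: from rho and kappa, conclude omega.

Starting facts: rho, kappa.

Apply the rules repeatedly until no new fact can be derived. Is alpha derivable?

alpha would need nu and kappa (R2), but nu is never established.

No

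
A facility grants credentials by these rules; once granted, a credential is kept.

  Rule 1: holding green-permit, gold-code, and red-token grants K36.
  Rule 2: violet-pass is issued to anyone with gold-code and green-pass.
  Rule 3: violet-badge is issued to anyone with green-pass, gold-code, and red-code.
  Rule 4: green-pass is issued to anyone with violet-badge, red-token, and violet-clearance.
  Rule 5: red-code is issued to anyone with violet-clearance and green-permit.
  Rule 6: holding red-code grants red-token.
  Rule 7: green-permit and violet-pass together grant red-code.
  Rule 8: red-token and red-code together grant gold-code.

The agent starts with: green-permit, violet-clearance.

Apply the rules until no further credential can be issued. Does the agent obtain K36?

Yes

Holding violet-clearance and green-permit grants red-code (Rule 5).
Holding red-code grants red-token (Rule 6).
Holding red-token and red-code grants gold-code (Rule 8).
Holding green-permit, gold-code, and red-token grants K36 (Rule 1).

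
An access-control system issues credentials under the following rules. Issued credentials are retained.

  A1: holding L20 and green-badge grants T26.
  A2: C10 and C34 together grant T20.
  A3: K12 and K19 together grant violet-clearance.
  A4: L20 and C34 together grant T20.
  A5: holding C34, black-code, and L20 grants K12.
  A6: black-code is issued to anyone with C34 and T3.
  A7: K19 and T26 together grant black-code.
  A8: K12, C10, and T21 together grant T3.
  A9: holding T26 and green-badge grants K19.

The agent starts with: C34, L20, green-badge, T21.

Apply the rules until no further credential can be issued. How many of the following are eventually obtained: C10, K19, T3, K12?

Holding L20 and green-badge grants T26 (A1).
Holding T26 and green-badge grants K19 (A9).
Holding K19 and T26 grants black-code (A7).
Holding C34, black-code, and L20 grants K12 (A5).
No rule produces C10, and it is not given.
K19: reached.
T3 would need K12, C10, and T21 (A8), but C10 is never granted.
K12: reached.
Reached: K19 and K12 — 2 of the 4.

2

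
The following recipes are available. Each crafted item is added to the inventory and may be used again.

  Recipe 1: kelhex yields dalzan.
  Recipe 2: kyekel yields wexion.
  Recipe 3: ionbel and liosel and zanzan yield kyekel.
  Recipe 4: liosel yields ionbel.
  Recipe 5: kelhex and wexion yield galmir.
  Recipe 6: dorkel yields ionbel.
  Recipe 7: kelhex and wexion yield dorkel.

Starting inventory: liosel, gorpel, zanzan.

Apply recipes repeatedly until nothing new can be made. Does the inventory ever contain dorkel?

dorkel would need kelhex and wexion (Recipe 7), but kelhex is never obtained.

No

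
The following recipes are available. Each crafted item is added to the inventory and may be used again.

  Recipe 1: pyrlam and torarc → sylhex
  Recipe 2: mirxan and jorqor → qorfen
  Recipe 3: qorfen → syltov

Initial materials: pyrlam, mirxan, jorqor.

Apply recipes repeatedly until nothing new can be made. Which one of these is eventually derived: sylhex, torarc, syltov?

syltov

Using Recipe 2, mirxan and jorqor make qorfen.
Using Recipe 3, qorfen makes syltov.
sylhex would need pyrlam and torarc (Recipe 1), but torarc is never obtained. No rule produces torarc, and it is not given.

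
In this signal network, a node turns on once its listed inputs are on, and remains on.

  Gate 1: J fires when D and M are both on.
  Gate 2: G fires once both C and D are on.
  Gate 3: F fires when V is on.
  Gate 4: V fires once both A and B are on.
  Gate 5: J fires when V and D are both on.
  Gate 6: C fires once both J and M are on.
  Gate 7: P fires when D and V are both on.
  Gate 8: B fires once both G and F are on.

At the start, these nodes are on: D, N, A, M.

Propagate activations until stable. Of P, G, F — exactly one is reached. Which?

D and M are on, so J fires (Gate 1).
Gate 6: J and M on → C on.
Gate 2: C and D on → G on.
F would need V (Gate 3), but V never turns on. P would need D and V (Gate 7), but V never turns on.

G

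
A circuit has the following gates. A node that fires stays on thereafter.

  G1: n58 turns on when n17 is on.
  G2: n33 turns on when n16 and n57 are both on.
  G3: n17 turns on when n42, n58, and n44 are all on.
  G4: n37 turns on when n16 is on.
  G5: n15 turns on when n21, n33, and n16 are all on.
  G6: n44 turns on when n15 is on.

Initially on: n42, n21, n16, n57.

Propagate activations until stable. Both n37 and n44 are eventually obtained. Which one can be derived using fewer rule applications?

n37: G4: n16 on → n37 on. [1 rule application]
n44: n16 and n57 are on, so n33 turns on (G2). G5: n21, n33, and n16 on → n15 on. G6: n15 on → n44 on. [3 rule applications]
n37 needs fewer.

n37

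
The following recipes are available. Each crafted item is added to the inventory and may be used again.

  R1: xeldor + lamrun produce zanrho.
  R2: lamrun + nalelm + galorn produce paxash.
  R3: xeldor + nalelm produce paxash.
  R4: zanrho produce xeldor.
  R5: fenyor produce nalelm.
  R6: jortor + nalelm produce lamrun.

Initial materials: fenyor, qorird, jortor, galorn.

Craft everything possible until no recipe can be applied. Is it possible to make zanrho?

No

zanrho would need xeldor and lamrun (R1), but xeldor is never obtained.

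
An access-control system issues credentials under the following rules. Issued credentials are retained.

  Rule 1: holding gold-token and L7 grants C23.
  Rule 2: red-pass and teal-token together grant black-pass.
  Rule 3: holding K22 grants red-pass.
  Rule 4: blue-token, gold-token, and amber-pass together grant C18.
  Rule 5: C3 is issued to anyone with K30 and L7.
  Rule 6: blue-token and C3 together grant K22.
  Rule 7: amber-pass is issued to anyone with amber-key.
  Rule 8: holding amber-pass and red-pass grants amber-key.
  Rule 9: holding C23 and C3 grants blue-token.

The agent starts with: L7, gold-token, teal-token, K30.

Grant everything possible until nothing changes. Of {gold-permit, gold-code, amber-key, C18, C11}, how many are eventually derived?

0

No rule produces gold-permit, and it is not given.
No rule produces gold-code, and it is not given.
amber-key would need amber-pass and red-pass (Rule 8), but amber-pass is never granted.
C18 would need blue-token, gold-token, and amber-pass (Rule 4), but amber-pass is never granted.
No rule produces C11, and it is not given.
None of the 5 are reached.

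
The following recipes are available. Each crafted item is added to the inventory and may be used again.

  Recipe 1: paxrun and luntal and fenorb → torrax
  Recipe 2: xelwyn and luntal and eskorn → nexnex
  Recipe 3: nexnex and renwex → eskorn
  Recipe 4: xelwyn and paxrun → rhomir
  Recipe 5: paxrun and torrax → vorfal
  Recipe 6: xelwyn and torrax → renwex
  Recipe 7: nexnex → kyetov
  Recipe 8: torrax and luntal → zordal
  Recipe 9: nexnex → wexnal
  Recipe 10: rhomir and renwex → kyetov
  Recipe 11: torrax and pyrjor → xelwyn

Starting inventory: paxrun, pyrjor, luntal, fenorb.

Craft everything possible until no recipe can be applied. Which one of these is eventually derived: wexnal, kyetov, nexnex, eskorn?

Using Recipe 1, paxrun, luntal, and fenorb make torrax.
torrax and pyrjor → xelwyn (Recipe 11).
Using Recipe 6, xelwyn and torrax make renwex.
Using Recipe 4, xelwyn and paxrun make rhomir.
Using Recipe 10, rhomir and renwex make kyetov.
nexnex would need xelwyn, luntal, and eskorn (Recipe 2), but eskorn is never obtained. wexnal would need nexnex (Recipe 9), but nexnex is never obtained. eskorn would need nexnex and renwex (Recipe 3), but nexnex is never obtained.

kyetov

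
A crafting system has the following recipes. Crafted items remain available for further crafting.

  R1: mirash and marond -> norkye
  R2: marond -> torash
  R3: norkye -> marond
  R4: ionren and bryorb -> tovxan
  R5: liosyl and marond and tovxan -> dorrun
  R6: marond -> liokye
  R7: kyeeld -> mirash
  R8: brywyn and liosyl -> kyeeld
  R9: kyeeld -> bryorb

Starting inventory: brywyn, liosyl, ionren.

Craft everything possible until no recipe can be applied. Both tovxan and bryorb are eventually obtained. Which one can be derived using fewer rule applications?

bryorb

bryorb: brywyn and liosyl -> kyeeld (R8). Using R9, kyeeld makes bryorb. [2 rule applications]
tovxan: brywyn and liosyl -> kyeeld (R8). Using R9, kyeeld makes bryorb. Using R4, ionren and bryorb make tovxan. [3 rule applications]
bryorb needs fewer.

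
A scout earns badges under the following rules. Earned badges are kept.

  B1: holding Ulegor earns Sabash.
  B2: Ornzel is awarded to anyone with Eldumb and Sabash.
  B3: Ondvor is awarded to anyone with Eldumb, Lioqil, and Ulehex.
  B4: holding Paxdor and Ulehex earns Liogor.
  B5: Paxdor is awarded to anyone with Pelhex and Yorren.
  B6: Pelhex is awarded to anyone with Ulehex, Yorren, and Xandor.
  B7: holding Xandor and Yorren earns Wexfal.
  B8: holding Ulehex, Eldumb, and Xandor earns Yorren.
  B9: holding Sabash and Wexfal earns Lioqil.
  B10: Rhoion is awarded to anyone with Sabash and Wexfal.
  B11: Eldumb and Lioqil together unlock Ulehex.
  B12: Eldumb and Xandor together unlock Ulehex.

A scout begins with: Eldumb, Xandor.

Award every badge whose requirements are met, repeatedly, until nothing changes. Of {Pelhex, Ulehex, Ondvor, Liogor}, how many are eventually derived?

3

With Eldumb and Xandor, Ulehex is earned (B12).
With Ulehex, Eldumb, and Xandor, Yorren is earned (B8).
With Ulehex, Yorren, and Xandor, Pelhex is earned (B6).
With Pelhex and Yorren, Paxdor is earned (B5).
With Paxdor and Ulehex, Liogor is earned (B4).
Pelhex: reached.
Ulehex: reached.
Ondvor would need Eldumb, Lioqil, and Ulehex (B3), but Lioqil is never earned.
Liogor: reached.
Reached: Pelhex, Ulehex, and Liogor — 3 of the 4.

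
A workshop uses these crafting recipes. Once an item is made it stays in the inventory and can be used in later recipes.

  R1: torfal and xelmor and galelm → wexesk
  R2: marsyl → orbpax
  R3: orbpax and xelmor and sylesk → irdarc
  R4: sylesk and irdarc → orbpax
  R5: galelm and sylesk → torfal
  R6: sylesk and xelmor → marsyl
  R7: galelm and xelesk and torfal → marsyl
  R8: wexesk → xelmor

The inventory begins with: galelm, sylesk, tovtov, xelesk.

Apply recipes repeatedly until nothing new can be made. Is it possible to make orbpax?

Yes

galelm and sylesk → torfal (R5).
Using R7, galelm, xelesk, and torfal make marsyl.
marsyl → orbpax (R2).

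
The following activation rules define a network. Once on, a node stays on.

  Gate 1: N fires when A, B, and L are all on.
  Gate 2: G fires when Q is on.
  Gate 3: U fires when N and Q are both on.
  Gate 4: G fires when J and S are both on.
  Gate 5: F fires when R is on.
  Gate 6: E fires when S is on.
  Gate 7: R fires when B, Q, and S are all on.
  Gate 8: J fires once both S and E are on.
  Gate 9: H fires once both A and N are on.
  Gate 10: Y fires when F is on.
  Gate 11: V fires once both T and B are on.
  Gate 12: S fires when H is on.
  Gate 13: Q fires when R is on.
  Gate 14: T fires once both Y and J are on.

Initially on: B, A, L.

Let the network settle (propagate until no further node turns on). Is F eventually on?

F would need R (Gate 5), but R never turns on.

No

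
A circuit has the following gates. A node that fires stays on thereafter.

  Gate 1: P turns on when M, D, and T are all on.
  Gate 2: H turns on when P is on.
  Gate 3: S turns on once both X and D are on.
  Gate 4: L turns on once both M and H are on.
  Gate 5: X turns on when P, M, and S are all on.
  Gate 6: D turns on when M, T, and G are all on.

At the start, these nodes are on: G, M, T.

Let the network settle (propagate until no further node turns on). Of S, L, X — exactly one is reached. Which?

Gate 6: M, T, and G on → D on.
M, D, and T are on, so P turns on (Gate 1).
Gate 2: P on → H on.
Gate 4: M and H on → L on.
X would need P, M, and S (Gate 5), but S never turns on. S would need X and D (Gate 3), but X never turns on.

L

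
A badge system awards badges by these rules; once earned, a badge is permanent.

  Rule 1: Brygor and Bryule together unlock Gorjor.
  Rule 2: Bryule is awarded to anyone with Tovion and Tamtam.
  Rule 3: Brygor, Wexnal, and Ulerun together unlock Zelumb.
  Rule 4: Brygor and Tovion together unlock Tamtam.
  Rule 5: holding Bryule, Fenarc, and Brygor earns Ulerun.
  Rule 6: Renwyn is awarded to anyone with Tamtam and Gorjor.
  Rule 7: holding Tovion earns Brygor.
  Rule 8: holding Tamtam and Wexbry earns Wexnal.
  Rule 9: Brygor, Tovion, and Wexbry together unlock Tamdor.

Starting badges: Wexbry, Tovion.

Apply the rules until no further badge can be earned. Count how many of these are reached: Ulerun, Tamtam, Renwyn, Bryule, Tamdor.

With Tovion, Brygor is earned (Rule 7).
With Brygor, Tovion, and Wexbry, Tamdor is earned (Rule 9).
With Brygor and Tovion, Tamtam is earned (Rule 4).
With Tovion and Tamtam, Bryule is earned (Rule 2).
With Brygor and Bryule, Gorjor is earned (Rule 1).
With Tamtam and Gorjor, Renwyn is earned (Rule 6).
Ulerun would need Bryule, Fenarc, and Brygor (Rule 5), but Fenarc is never earned.
Tamtam: reached.
Renwyn: reached.
Bryule: reached.
Tamdor: reached.
Reached: Tamtam, Renwyn, Bryule, and Tamdor — 4 of the 5.

4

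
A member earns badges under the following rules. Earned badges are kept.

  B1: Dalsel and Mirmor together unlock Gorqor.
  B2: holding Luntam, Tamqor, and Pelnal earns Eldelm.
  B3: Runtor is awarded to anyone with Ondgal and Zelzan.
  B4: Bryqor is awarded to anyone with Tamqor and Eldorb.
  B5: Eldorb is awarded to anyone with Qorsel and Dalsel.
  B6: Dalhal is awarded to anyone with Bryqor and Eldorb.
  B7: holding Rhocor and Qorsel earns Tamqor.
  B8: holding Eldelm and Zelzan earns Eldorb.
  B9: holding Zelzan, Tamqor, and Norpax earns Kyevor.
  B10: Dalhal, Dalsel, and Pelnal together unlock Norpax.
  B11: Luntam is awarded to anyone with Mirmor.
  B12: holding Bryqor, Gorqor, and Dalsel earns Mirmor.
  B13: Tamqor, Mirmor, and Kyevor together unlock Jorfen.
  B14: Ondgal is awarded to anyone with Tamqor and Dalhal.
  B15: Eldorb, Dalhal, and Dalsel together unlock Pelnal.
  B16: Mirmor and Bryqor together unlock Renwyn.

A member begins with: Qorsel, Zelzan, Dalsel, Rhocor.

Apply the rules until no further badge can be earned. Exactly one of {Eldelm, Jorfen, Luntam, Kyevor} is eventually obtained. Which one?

Kyevor

With Qorsel and Dalsel, Eldorb is earned (B5).
With Rhocor and Qorsel, Tamqor is earned (B7).
With Tamqor and Eldorb, Bryqor is earned (B4).
With Bryqor and Eldorb, Dalhal is earned (B6).
With Eldorb, Dalhal, and Dalsel, Pelnal is earned (B15).
With Dalhal, Dalsel, and Pelnal, Norpax is earned (B10).
With Zelzan, Tamqor, and Norpax, Kyevor is earned (B9).
Jorfen would need Tamqor, Mirmor, and Kyevor (B13), but Mirmor is never earned. Luntam would need Mirmor (B11), but Mirmor is never earned. Eldelm would need Luntam, Tamqor, and Pelnal (B2), but Luntam is never earned.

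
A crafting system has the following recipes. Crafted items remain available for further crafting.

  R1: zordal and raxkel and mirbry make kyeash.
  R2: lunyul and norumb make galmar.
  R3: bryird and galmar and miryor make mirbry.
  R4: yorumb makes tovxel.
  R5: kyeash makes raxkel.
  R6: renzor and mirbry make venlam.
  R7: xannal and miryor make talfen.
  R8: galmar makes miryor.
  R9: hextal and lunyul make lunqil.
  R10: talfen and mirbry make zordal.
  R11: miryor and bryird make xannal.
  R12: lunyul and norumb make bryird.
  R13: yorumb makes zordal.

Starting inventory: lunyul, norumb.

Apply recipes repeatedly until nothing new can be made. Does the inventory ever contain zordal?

Yes

lunyul and norumb → bryird (R12).
lunyul and norumb → galmar (R2).
Using R8, galmar makes miryor.
miryor and bryird → xannal (R11).
bryird and galmar and miryor → mirbry (R3).
xannal and miryor → talfen (R7).
talfen and mirbry → zordal (R10).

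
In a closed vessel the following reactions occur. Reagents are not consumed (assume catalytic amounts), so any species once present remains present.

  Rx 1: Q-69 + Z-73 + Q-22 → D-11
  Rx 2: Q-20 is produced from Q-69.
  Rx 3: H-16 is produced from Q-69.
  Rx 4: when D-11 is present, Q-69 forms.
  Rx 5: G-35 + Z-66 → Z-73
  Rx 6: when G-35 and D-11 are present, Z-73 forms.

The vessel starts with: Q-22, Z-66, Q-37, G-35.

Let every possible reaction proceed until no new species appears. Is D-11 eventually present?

No

D-11 would need Q-69, Z-73, and Q-22 (Rx 1), but Q-69 never forms.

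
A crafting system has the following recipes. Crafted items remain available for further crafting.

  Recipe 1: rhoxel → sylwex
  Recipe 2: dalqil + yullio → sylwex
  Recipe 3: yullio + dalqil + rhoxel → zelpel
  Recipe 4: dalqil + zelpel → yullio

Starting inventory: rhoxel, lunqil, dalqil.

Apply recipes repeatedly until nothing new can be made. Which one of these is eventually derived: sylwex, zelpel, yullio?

sylwex

rhoxel → sylwex (Recipe 1).
zelpel would need yullio, dalqil, and rhoxel (Recipe 3), but yullio is never obtained. yullio would need dalqil and zelpel (Recipe 4), but zelpel is never obtained.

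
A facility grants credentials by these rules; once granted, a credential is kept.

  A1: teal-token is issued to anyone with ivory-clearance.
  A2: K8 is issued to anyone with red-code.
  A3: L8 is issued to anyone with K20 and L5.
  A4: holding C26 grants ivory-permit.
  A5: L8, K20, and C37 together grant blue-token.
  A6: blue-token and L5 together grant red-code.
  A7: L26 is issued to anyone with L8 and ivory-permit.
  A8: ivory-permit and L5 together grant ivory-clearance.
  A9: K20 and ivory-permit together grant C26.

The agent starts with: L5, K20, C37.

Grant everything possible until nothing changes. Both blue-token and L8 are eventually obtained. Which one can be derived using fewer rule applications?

L8

L8: Holding K20 and L5 grants L8 (A3). [1 rule application]
blue-token: Holding K20 and L5 grants L8 (A3). Holding L8, K20, and C37 grants blue-token (A5). [2 rule applications]
L8 needs fewer.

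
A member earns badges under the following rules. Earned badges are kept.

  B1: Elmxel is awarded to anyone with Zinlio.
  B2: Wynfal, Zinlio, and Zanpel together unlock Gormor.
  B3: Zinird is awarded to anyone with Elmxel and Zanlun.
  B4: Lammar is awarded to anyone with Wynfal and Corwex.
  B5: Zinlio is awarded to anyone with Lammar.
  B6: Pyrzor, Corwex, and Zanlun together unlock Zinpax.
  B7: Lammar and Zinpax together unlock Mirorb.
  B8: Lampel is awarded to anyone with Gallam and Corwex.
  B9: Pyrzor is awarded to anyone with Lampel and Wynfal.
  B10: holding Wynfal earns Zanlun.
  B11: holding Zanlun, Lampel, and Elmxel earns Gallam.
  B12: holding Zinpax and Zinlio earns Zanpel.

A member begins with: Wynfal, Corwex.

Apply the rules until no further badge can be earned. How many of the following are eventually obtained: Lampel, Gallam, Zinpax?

0

Lampel would need Gallam and Corwex (B8), but Gallam is never earned.
Gallam would need Zanlun, Lampel, and Elmxel (B11), but Lampel is never earned.
Zinpax would need Pyrzor, Corwex, and Zanlun (B6), but Pyrzor is never earned.
None of the 3 are reached.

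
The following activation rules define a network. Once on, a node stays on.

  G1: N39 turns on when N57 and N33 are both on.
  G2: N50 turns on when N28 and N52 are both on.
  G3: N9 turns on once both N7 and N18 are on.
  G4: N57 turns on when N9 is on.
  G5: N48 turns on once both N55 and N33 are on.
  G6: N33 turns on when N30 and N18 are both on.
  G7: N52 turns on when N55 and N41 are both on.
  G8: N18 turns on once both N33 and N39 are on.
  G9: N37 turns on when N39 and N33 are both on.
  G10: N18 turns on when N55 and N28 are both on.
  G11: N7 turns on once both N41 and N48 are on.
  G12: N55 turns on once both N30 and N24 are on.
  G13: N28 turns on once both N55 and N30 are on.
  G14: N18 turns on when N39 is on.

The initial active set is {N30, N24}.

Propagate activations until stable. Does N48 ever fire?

N30 and N24 are on, so N55 turns on (G12).
G13: N55 and N30 on → N28 on.
G10: N55 and N28 on → N18 on.
G6: N30 and N18 on → N33 on.
N55 and N33 are on, so N48 turns on (G5).

Yes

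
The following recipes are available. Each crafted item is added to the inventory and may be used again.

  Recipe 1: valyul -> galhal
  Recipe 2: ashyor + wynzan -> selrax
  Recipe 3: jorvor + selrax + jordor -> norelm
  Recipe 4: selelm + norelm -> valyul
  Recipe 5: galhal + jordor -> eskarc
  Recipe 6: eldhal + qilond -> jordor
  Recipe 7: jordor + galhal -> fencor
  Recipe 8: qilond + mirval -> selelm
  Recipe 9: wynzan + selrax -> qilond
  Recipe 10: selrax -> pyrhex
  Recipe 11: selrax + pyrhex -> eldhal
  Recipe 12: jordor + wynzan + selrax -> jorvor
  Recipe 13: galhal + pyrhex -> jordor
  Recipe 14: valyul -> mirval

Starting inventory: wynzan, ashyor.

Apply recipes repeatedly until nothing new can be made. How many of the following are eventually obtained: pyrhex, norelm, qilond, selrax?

4

Using Recipe 2, ashyor and wynzan make selrax.
Using Recipe 10, selrax makes pyrhex.
Using Recipe 9, wynzan and selrax make qilond.
Using Recipe 11, selrax and pyrhex make eldhal.
eldhal + qilond -> jordor (Recipe 6).
jordor + wynzan + selrax -> jorvor (Recipe 12).
Using Recipe 3, jorvor, selrax, and jordor make norelm.
pyrhex: reached.
norelm: reached.
qilond: reached.
selrax: reached.
All 4 are reached.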